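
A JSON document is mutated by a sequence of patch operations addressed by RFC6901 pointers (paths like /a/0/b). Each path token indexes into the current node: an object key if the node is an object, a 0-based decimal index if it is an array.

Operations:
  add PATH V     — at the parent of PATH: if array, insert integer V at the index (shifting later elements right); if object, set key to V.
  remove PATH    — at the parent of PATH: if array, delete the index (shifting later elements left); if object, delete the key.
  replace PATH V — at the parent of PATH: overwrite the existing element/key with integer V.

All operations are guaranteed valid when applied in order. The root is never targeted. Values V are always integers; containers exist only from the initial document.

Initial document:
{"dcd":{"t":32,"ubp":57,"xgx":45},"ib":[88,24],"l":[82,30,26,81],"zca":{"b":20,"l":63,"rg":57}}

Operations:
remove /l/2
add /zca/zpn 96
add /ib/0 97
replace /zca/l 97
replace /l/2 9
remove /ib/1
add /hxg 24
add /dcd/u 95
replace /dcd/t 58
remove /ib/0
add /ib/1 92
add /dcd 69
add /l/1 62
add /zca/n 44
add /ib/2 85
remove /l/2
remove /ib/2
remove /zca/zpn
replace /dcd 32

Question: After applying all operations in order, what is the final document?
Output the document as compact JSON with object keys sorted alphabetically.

Answer: {"dcd":32,"hxg":24,"ib":[24,92],"l":[82,62,9],"zca":{"b":20,"l":97,"n":44,"rg":57}}

Derivation:
After op 1 (remove /l/2): {"dcd":{"t":32,"ubp":57,"xgx":45},"ib":[88,24],"l":[82,30,81],"zca":{"b":20,"l":63,"rg":57}}
After op 2 (add /zca/zpn 96): {"dcd":{"t":32,"ubp":57,"xgx":45},"ib":[88,24],"l":[82,30,81],"zca":{"b":20,"l":63,"rg":57,"zpn":96}}
After op 3 (add /ib/0 97): {"dcd":{"t":32,"ubp":57,"xgx":45},"ib":[97,88,24],"l":[82,30,81],"zca":{"b":20,"l":63,"rg":57,"zpn":96}}
After op 4 (replace /zca/l 97): {"dcd":{"t":32,"ubp":57,"xgx":45},"ib":[97,88,24],"l":[82,30,81],"zca":{"b":20,"l":97,"rg":57,"zpn":96}}
After op 5 (replace /l/2 9): {"dcd":{"t":32,"ubp":57,"xgx":45},"ib":[97,88,24],"l":[82,30,9],"zca":{"b":20,"l":97,"rg":57,"zpn":96}}
After op 6 (remove /ib/1): {"dcd":{"t":32,"ubp":57,"xgx":45},"ib":[97,24],"l":[82,30,9],"zca":{"b":20,"l":97,"rg":57,"zpn":96}}
After op 7 (add /hxg 24): {"dcd":{"t":32,"ubp":57,"xgx":45},"hxg":24,"ib":[97,24],"l":[82,30,9],"zca":{"b":20,"l":97,"rg":57,"zpn":96}}
After op 8 (add /dcd/u 95): {"dcd":{"t":32,"u":95,"ubp":57,"xgx":45},"hxg":24,"ib":[97,24],"l":[82,30,9],"zca":{"b":20,"l":97,"rg":57,"zpn":96}}
After op 9 (replace /dcd/t 58): {"dcd":{"t":58,"u":95,"ubp":57,"xgx":45},"hxg":24,"ib":[97,24],"l":[82,30,9],"zca":{"b":20,"l":97,"rg":57,"zpn":96}}
After op 10 (remove /ib/0): {"dcd":{"t":58,"u":95,"ubp":57,"xgx":45},"hxg":24,"ib":[24],"l":[82,30,9],"zca":{"b":20,"l":97,"rg":57,"zpn":96}}
After op 11 (add /ib/1 92): {"dcd":{"t":58,"u":95,"ubp":57,"xgx":45},"hxg":24,"ib":[24,92],"l":[82,30,9],"zca":{"b":20,"l":97,"rg":57,"zpn":96}}
After op 12 (add /dcd 69): {"dcd":69,"hxg":24,"ib":[24,92],"l":[82,30,9],"zca":{"b":20,"l":97,"rg":57,"zpn":96}}
After op 13 (add /l/1 62): {"dcd":69,"hxg":24,"ib":[24,92],"l":[82,62,30,9],"zca":{"b":20,"l":97,"rg":57,"zpn":96}}
After op 14 (add /zca/n 44): {"dcd":69,"hxg":24,"ib":[24,92],"l":[82,62,30,9],"zca":{"b":20,"l":97,"n":44,"rg":57,"zpn":96}}
After op 15 (add /ib/2 85): {"dcd":69,"hxg":24,"ib":[24,92,85],"l":[82,62,30,9],"zca":{"b":20,"l":97,"n":44,"rg":57,"zpn":96}}
After op 16 (remove /l/2): {"dcd":69,"hxg":24,"ib":[24,92,85],"l":[82,62,9],"zca":{"b":20,"l":97,"n":44,"rg":57,"zpn":96}}
After op 17 (remove /ib/2): {"dcd":69,"hxg":24,"ib":[24,92],"l":[82,62,9],"zca":{"b":20,"l":97,"n":44,"rg":57,"zpn":96}}
After op 18 (remove /zca/zpn): {"dcd":69,"hxg":24,"ib":[24,92],"l":[82,62,9],"zca":{"b":20,"l":97,"n":44,"rg":57}}
After op 19 (replace /dcd 32): {"dcd":32,"hxg":24,"ib":[24,92],"l":[82,62,9],"zca":{"b":20,"l":97,"n":44,"rg":57}}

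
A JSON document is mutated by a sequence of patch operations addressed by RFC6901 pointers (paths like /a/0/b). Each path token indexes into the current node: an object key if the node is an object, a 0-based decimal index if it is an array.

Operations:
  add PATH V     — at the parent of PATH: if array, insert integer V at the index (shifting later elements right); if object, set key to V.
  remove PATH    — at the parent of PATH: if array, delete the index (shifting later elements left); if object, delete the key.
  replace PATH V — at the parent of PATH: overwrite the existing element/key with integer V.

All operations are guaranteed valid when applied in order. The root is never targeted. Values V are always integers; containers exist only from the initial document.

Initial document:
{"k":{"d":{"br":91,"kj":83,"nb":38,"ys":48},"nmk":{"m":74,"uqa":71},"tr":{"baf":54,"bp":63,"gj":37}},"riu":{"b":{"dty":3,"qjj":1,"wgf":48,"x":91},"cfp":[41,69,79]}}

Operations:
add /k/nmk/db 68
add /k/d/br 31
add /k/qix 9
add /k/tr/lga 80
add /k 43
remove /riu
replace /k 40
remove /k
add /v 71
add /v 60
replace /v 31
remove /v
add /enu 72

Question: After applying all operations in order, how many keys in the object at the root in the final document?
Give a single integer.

After op 1 (add /k/nmk/db 68): {"k":{"d":{"br":91,"kj":83,"nb":38,"ys":48},"nmk":{"db":68,"m":74,"uqa":71},"tr":{"baf":54,"bp":63,"gj":37}},"riu":{"b":{"dty":3,"qjj":1,"wgf":48,"x":91},"cfp":[41,69,79]}}
After op 2 (add /k/d/br 31): {"k":{"d":{"br":31,"kj":83,"nb":38,"ys":48},"nmk":{"db":68,"m":74,"uqa":71},"tr":{"baf":54,"bp":63,"gj":37}},"riu":{"b":{"dty":3,"qjj":1,"wgf":48,"x":91},"cfp":[41,69,79]}}
After op 3 (add /k/qix 9): {"k":{"d":{"br":31,"kj":83,"nb":38,"ys":48},"nmk":{"db":68,"m":74,"uqa":71},"qix":9,"tr":{"baf":54,"bp":63,"gj":37}},"riu":{"b":{"dty":3,"qjj":1,"wgf":48,"x":91},"cfp":[41,69,79]}}
After op 4 (add /k/tr/lga 80): {"k":{"d":{"br":31,"kj":83,"nb":38,"ys":48},"nmk":{"db":68,"m":74,"uqa":71},"qix":9,"tr":{"baf":54,"bp":63,"gj":37,"lga":80}},"riu":{"b":{"dty":3,"qjj":1,"wgf":48,"x":91},"cfp":[41,69,79]}}
After op 5 (add /k 43): {"k":43,"riu":{"b":{"dty":3,"qjj":1,"wgf":48,"x":91},"cfp":[41,69,79]}}
After op 6 (remove /riu): {"k":43}
After op 7 (replace /k 40): {"k":40}
After op 8 (remove /k): {}
After op 9 (add /v 71): {"v":71}
After op 10 (add /v 60): {"v":60}
After op 11 (replace /v 31): {"v":31}
After op 12 (remove /v): {}
After op 13 (add /enu 72): {"enu":72}
Size at the root: 1

Answer: 1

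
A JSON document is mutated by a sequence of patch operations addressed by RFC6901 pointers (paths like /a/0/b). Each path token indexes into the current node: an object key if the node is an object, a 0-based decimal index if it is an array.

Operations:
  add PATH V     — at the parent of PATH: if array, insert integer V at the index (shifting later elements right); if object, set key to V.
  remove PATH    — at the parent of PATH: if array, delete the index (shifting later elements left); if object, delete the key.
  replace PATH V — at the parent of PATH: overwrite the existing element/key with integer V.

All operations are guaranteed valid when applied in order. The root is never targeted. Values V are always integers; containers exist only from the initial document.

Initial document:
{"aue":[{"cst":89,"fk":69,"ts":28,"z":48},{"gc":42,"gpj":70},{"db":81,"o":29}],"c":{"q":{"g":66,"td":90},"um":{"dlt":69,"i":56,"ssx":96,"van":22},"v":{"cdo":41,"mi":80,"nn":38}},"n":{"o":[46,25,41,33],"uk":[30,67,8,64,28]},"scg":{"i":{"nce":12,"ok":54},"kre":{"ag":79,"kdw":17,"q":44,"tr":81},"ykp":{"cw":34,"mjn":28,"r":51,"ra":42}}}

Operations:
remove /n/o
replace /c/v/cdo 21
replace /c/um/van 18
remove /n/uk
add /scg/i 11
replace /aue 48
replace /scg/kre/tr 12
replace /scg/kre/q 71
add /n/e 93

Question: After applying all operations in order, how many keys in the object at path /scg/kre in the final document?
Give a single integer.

After op 1 (remove /n/o): {"aue":[{"cst":89,"fk":69,"ts":28,"z":48},{"gc":42,"gpj":70},{"db":81,"o":29}],"c":{"q":{"g":66,"td":90},"um":{"dlt":69,"i":56,"ssx":96,"van":22},"v":{"cdo":41,"mi":80,"nn":38}},"n":{"uk":[30,67,8,64,28]},"scg":{"i":{"nce":12,"ok":54},"kre":{"ag":79,"kdw":17,"q":44,"tr":81},"ykp":{"cw":34,"mjn":28,"r":51,"ra":42}}}
After op 2 (replace /c/v/cdo 21): {"aue":[{"cst":89,"fk":69,"ts":28,"z":48},{"gc":42,"gpj":70},{"db":81,"o":29}],"c":{"q":{"g":66,"td":90},"um":{"dlt":69,"i":56,"ssx":96,"van":22},"v":{"cdo":21,"mi":80,"nn":38}},"n":{"uk":[30,67,8,64,28]},"scg":{"i":{"nce":12,"ok":54},"kre":{"ag":79,"kdw":17,"q":44,"tr":81},"ykp":{"cw":34,"mjn":28,"r":51,"ra":42}}}
After op 3 (replace /c/um/van 18): {"aue":[{"cst":89,"fk":69,"ts":28,"z":48},{"gc":42,"gpj":70},{"db":81,"o":29}],"c":{"q":{"g":66,"td":90},"um":{"dlt":69,"i":56,"ssx":96,"van":18},"v":{"cdo":21,"mi":80,"nn":38}},"n":{"uk":[30,67,8,64,28]},"scg":{"i":{"nce":12,"ok":54},"kre":{"ag":79,"kdw":17,"q":44,"tr":81},"ykp":{"cw":34,"mjn":28,"r":51,"ra":42}}}
After op 4 (remove /n/uk): {"aue":[{"cst":89,"fk":69,"ts":28,"z":48},{"gc":42,"gpj":70},{"db":81,"o":29}],"c":{"q":{"g":66,"td":90},"um":{"dlt":69,"i":56,"ssx":96,"van":18},"v":{"cdo":21,"mi":80,"nn":38}},"n":{},"scg":{"i":{"nce":12,"ok":54},"kre":{"ag":79,"kdw":17,"q":44,"tr":81},"ykp":{"cw":34,"mjn":28,"r":51,"ra":42}}}
After op 5 (add /scg/i 11): {"aue":[{"cst":89,"fk":69,"ts":28,"z":48},{"gc":42,"gpj":70},{"db":81,"o":29}],"c":{"q":{"g":66,"td":90},"um":{"dlt":69,"i":56,"ssx":96,"van":18},"v":{"cdo":21,"mi":80,"nn":38}},"n":{},"scg":{"i":11,"kre":{"ag":79,"kdw":17,"q":44,"tr":81},"ykp":{"cw":34,"mjn":28,"r":51,"ra":42}}}
After op 6 (replace /aue 48): {"aue":48,"c":{"q":{"g":66,"td":90},"um":{"dlt":69,"i":56,"ssx":96,"van":18},"v":{"cdo":21,"mi":80,"nn":38}},"n":{},"scg":{"i":11,"kre":{"ag":79,"kdw":17,"q":44,"tr":81},"ykp":{"cw":34,"mjn":28,"r":51,"ra":42}}}
After op 7 (replace /scg/kre/tr 12): {"aue":48,"c":{"q":{"g":66,"td":90},"um":{"dlt":69,"i":56,"ssx":96,"van":18},"v":{"cdo":21,"mi":80,"nn":38}},"n":{},"scg":{"i":11,"kre":{"ag":79,"kdw":17,"q":44,"tr":12},"ykp":{"cw":34,"mjn":28,"r":51,"ra":42}}}
After op 8 (replace /scg/kre/q 71): {"aue":48,"c":{"q":{"g":66,"td":90},"um":{"dlt":69,"i":56,"ssx":96,"van":18},"v":{"cdo":21,"mi":80,"nn":38}},"n":{},"scg":{"i":11,"kre":{"ag":79,"kdw":17,"q":71,"tr":12},"ykp":{"cw":34,"mjn":28,"r":51,"ra":42}}}
After op 9 (add /n/e 93): {"aue":48,"c":{"q":{"g":66,"td":90},"um":{"dlt":69,"i":56,"ssx":96,"van":18},"v":{"cdo":21,"mi":80,"nn":38}},"n":{"e":93},"scg":{"i":11,"kre":{"ag":79,"kdw":17,"q":71,"tr":12},"ykp":{"cw":34,"mjn":28,"r":51,"ra":42}}}
Size at path /scg/kre: 4

Answer: 4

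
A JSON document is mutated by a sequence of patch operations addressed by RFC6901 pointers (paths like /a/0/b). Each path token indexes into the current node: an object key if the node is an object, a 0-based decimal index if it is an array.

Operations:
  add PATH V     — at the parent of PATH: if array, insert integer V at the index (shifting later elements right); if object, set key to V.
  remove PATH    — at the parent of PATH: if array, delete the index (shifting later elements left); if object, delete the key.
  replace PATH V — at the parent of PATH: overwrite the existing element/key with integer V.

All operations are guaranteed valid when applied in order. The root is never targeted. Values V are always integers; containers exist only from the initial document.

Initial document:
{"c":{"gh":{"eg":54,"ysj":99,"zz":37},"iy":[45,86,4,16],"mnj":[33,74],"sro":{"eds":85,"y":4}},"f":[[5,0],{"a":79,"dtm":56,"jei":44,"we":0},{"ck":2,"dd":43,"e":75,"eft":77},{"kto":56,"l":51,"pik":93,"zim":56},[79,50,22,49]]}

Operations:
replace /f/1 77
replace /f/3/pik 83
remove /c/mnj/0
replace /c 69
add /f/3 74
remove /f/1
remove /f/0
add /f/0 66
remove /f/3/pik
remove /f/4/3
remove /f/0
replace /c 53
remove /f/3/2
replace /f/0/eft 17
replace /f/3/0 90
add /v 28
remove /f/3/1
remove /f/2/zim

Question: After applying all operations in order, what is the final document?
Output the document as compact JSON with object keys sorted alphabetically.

Answer: {"c":53,"f":[{"ck":2,"dd":43,"e":75,"eft":17},74,{"kto":56,"l":51},[90]],"v":28}

Derivation:
After op 1 (replace /f/1 77): {"c":{"gh":{"eg":54,"ysj":99,"zz":37},"iy":[45,86,4,16],"mnj":[33,74],"sro":{"eds":85,"y":4}},"f":[[5,0],77,{"ck":2,"dd":43,"e":75,"eft":77},{"kto":56,"l":51,"pik":93,"zim":56},[79,50,22,49]]}
After op 2 (replace /f/3/pik 83): {"c":{"gh":{"eg":54,"ysj":99,"zz":37},"iy":[45,86,4,16],"mnj":[33,74],"sro":{"eds":85,"y":4}},"f":[[5,0],77,{"ck":2,"dd":43,"e":75,"eft":77},{"kto":56,"l":51,"pik":83,"zim":56},[79,50,22,49]]}
After op 3 (remove /c/mnj/0): {"c":{"gh":{"eg":54,"ysj":99,"zz":37},"iy":[45,86,4,16],"mnj":[74],"sro":{"eds":85,"y":4}},"f":[[5,0],77,{"ck":2,"dd":43,"e":75,"eft":77},{"kto":56,"l":51,"pik":83,"zim":56},[79,50,22,49]]}
After op 4 (replace /c 69): {"c":69,"f":[[5,0],77,{"ck":2,"dd":43,"e":75,"eft":77},{"kto":56,"l":51,"pik":83,"zim":56},[79,50,22,49]]}
After op 5 (add /f/3 74): {"c":69,"f":[[5,0],77,{"ck":2,"dd":43,"e":75,"eft":77},74,{"kto":56,"l":51,"pik":83,"zim":56},[79,50,22,49]]}
After op 6 (remove /f/1): {"c":69,"f":[[5,0],{"ck":2,"dd":43,"e":75,"eft":77},74,{"kto":56,"l":51,"pik":83,"zim":56},[79,50,22,49]]}
After op 7 (remove /f/0): {"c":69,"f":[{"ck":2,"dd":43,"e":75,"eft":77},74,{"kto":56,"l":51,"pik":83,"zim":56},[79,50,22,49]]}
After op 8 (add /f/0 66): {"c":69,"f":[66,{"ck":2,"dd":43,"e":75,"eft":77},74,{"kto":56,"l":51,"pik":83,"zim":56},[79,50,22,49]]}
After op 9 (remove /f/3/pik): {"c":69,"f":[66,{"ck":2,"dd":43,"e":75,"eft":77},74,{"kto":56,"l":51,"zim":56},[79,50,22,49]]}
After op 10 (remove /f/4/3): {"c":69,"f":[66,{"ck":2,"dd":43,"e":75,"eft":77},74,{"kto":56,"l":51,"zim":56},[79,50,22]]}
After op 11 (remove /f/0): {"c":69,"f":[{"ck":2,"dd":43,"e":75,"eft":77},74,{"kto":56,"l":51,"zim":56},[79,50,22]]}
After op 12 (replace /c 53): {"c":53,"f":[{"ck":2,"dd":43,"e":75,"eft":77},74,{"kto":56,"l":51,"zim":56},[79,50,22]]}
After op 13 (remove /f/3/2): {"c":53,"f":[{"ck":2,"dd":43,"e":75,"eft":77},74,{"kto":56,"l":51,"zim":56},[79,50]]}
After op 14 (replace /f/0/eft 17): {"c":53,"f":[{"ck":2,"dd":43,"e":75,"eft":17},74,{"kto":56,"l":51,"zim":56},[79,50]]}
After op 15 (replace /f/3/0 90): {"c":53,"f":[{"ck":2,"dd":43,"e":75,"eft":17},74,{"kto":56,"l":51,"zim":56},[90,50]]}
After op 16 (add /v 28): {"c":53,"f":[{"ck":2,"dd":43,"e":75,"eft":17},74,{"kto":56,"l":51,"zim":56},[90,50]],"v":28}
After op 17 (remove /f/3/1): {"c":53,"f":[{"ck":2,"dd":43,"e":75,"eft":17},74,{"kto":56,"l":51,"zim":56},[90]],"v":28}
After op 18 (remove /f/2/zim): {"c":53,"f":[{"ck":2,"dd":43,"e":75,"eft":17},74,{"kto":56,"l":51},[90]],"v":28}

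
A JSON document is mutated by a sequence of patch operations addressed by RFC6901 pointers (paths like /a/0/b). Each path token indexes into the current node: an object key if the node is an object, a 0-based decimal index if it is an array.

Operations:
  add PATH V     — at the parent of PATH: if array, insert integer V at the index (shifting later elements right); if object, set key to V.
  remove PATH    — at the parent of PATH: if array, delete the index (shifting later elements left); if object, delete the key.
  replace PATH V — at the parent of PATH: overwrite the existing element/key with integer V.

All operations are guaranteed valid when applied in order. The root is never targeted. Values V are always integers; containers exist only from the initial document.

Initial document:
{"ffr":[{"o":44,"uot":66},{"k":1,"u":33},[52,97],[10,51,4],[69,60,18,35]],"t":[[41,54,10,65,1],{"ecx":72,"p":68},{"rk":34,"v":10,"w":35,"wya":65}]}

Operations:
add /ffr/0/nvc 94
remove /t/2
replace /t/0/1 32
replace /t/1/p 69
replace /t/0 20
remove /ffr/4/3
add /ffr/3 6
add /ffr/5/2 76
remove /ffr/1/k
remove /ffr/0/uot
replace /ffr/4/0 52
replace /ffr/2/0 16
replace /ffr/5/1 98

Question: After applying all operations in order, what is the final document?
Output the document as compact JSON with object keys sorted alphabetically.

Answer: {"ffr":[{"nvc":94,"o":44},{"u":33},[16,97],6,[52,51,4],[69,98,76,18]],"t":[20,{"ecx":72,"p":69}]}

Derivation:
After op 1 (add /ffr/0/nvc 94): {"ffr":[{"nvc":94,"o":44,"uot":66},{"k":1,"u":33},[52,97],[10,51,4],[69,60,18,35]],"t":[[41,54,10,65,1],{"ecx":72,"p":68},{"rk":34,"v":10,"w":35,"wya":65}]}
After op 2 (remove /t/2): {"ffr":[{"nvc":94,"o":44,"uot":66},{"k":1,"u":33},[52,97],[10,51,4],[69,60,18,35]],"t":[[41,54,10,65,1],{"ecx":72,"p":68}]}
After op 3 (replace /t/0/1 32): {"ffr":[{"nvc":94,"o":44,"uot":66},{"k":1,"u":33},[52,97],[10,51,4],[69,60,18,35]],"t":[[41,32,10,65,1],{"ecx":72,"p":68}]}
After op 4 (replace /t/1/p 69): {"ffr":[{"nvc":94,"o":44,"uot":66},{"k":1,"u":33},[52,97],[10,51,4],[69,60,18,35]],"t":[[41,32,10,65,1],{"ecx":72,"p":69}]}
After op 5 (replace /t/0 20): {"ffr":[{"nvc":94,"o":44,"uot":66},{"k":1,"u":33},[52,97],[10,51,4],[69,60,18,35]],"t":[20,{"ecx":72,"p":69}]}
After op 6 (remove /ffr/4/3): {"ffr":[{"nvc":94,"o":44,"uot":66},{"k":1,"u":33},[52,97],[10,51,4],[69,60,18]],"t":[20,{"ecx":72,"p":69}]}
After op 7 (add /ffr/3 6): {"ffr":[{"nvc":94,"o":44,"uot":66},{"k":1,"u":33},[52,97],6,[10,51,4],[69,60,18]],"t":[20,{"ecx":72,"p":69}]}
After op 8 (add /ffr/5/2 76): {"ffr":[{"nvc":94,"o":44,"uot":66},{"k":1,"u":33},[52,97],6,[10,51,4],[69,60,76,18]],"t":[20,{"ecx":72,"p":69}]}
After op 9 (remove /ffr/1/k): {"ffr":[{"nvc":94,"o":44,"uot":66},{"u":33},[52,97],6,[10,51,4],[69,60,76,18]],"t":[20,{"ecx":72,"p":69}]}
After op 10 (remove /ffr/0/uot): {"ffr":[{"nvc":94,"o":44},{"u":33},[52,97],6,[10,51,4],[69,60,76,18]],"t":[20,{"ecx":72,"p":69}]}
After op 11 (replace /ffr/4/0 52): {"ffr":[{"nvc":94,"o":44},{"u":33},[52,97],6,[52,51,4],[69,60,76,18]],"t":[20,{"ecx":72,"p":69}]}
After op 12 (replace /ffr/2/0 16): {"ffr":[{"nvc":94,"o":44},{"u":33},[16,97],6,[52,51,4],[69,60,76,18]],"t":[20,{"ecx":72,"p":69}]}
After op 13 (replace /ffr/5/1 98): {"ffr":[{"nvc":94,"o":44},{"u":33},[16,97],6,[52,51,4],[69,98,76,18]],"t":[20,{"ecx":72,"p":69}]}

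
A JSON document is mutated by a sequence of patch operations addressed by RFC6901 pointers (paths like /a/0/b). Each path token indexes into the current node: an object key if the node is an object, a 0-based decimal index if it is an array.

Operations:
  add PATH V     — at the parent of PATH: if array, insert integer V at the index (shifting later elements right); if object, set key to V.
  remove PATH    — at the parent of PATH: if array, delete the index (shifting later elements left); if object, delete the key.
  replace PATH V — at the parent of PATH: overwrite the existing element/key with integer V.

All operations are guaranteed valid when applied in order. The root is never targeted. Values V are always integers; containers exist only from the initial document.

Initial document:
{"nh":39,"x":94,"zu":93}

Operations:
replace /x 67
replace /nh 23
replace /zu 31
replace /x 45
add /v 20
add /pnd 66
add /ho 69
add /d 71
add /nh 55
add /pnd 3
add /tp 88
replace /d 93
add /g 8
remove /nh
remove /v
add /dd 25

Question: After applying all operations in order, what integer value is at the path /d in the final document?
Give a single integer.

After op 1 (replace /x 67): {"nh":39,"x":67,"zu":93}
After op 2 (replace /nh 23): {"nh":23,"x":67,"zu":93}
After op 3 (replace /zu 31): {"nh":23,"x":67,"zu":31}
After op 4 (replace /x 45): {"nh":23,"x":45,"zu":31}
After op 5 (add /v 20): {"nh":23,"v":20,"x":45,"zu":31}
After op 6 (add /pnd 66): {"nh":23,"pnd":66,"v":20,"x":45,"zu":31}
After op 7 (add /ho 69): {"ho":69,"nh":23,"pnd":66,"v":20,"x":45,"zu":31}
After op 8 (add /d 71): {"d":71,"ho":69,"nh":23,"pnd":66,"v":20,"x":45,"zu":31}
After op 9 (add /nh 55): {"d":71,"ho":69,"nh":55,"pnd":66,"v":20,"x":45,"zu":31}
After op 10 (add /pnd 3): {"d":71,"ho":69,"nh":55,"pnd":3,"v":20,"x":45,"zu":31}
After op 11 (add /tp 88): {"d":71,"ho":69,"nh":55,"pnd":3,"tp":88,"v":20,"x":45,"zu":31}
After op 12 (replace /d 93): {"d":93,"ho":69,"nh":55,"pnd":3,"tp":88,"v":20,"x":45,"zu":31}
After op 13 (add /g 8): {"d":93,"g":8,"ho":69,"nh":55,"pnd":3,"tp":88,"v":20,"x":45,"zu":31}
After op 14 (remove /nh): {"d":93,"g":8,"ho":69,"pnd":3,"tp":88,"v":20,"x":45,"zu":31}
After op 15 (remove /v): {"d":93,"g":8,"ho":69,"pnd":3,"tp":88,"x":45,"zu":31}
After op 16 (add /dd 25): {"d":93,"dd":25,"g":8,"ho":69,"pnd":3,"tp":88,"x":45,"zu":31}
Value at /d: 93

Answer: 93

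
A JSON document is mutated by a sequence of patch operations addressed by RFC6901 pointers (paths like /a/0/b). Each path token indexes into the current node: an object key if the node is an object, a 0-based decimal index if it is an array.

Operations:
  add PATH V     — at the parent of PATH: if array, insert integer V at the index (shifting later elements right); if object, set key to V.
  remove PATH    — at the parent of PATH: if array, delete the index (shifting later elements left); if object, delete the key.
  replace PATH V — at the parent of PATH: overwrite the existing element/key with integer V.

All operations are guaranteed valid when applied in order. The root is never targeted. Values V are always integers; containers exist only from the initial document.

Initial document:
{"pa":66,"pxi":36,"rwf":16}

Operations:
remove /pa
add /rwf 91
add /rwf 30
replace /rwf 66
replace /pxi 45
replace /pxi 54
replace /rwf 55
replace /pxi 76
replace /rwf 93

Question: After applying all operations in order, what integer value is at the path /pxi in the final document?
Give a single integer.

Answer: 76

Derivation:
After op 1 (remove /pa): {"pxi":36,"rwf":16}
After op 2 (add /rwf 91): {"pxi":36,"rwf":91}
After op 3 (add /rwf 30): {"pxi":36,"rwf":30}
After op 4 (replace /rwf 66): {"pxi":36,"rwf":66}
After op 5 (replace /pxi 45): {"pxi":45,"rwf":66}
After op 6 (replace /pxi 54): {"pxi":54,"rwf":66}
After op 7 (replace /rwf 55): {"pxi":54,"rwf":55}
After op 8 (replace /pxi 76): {"pxi":76,"rwf":55}
After op 9 (replace /rwf 93): {"pxi":76,"rwf":93}
Value at /pxi: 76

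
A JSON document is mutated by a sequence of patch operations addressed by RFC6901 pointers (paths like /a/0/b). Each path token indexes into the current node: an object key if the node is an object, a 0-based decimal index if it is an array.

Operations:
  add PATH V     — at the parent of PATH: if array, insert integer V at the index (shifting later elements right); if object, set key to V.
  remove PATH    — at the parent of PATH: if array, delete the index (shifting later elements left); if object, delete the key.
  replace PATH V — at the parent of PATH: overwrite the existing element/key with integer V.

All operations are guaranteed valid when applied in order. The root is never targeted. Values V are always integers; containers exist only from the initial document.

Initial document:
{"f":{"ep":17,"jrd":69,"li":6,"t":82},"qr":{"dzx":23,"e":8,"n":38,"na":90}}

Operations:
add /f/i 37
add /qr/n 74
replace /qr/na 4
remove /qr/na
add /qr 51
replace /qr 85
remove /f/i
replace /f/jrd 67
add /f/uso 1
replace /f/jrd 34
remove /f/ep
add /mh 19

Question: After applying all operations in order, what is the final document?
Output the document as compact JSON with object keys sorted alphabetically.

After op 1 (add /f/i 37): {"f":{"ep":17,"i":37,"jrd":69,"li":6,"t":82},"qr":{"dzx":23,"e":8,"n":38,"na":90}}
After op 2 (add /qr/n 74): {"f":{"ep":17,"i":37,"jrd":69,"li":6,"t":82},"qr":{"dzx":23,"e":8,"n":74,"na":90}}
After op 3 (replace /qr/na 4): {"f":{"ep":17,"i":37,"jrd":69,"li":6,"t":82},"qr":{"dzx":23,"e":8,"n":74,"na":4}}
After op 4 (remove /qr/na): {"f":{"ep":17,"i":37,"jrd":69,"li":6,"t":82},"qr":{"dzx":23,"e":8,"n":74}}
After op 5 (add /qr 51): {"f":{"ep":17,"i":37,"jrd":69,"li":6,"t":82},"qr":51}
After op 6 (replace /qr 85): {"f":{"ep":17,"i":37,"jrd":69,"li":6,"t":82},"qr":85}
After op 7 (remove /f/i): {"f":{"ep":17,"jrd":69,"li":6,"t":82},"qr":85}
After op 8 (replace /f/jrd 67): {"f":{"ep":17,"jrd":67,"li":6,"t":82},"qr":85}
After op 9 (add /f/uso 1): {"f":{"ep":17,"jrd":67,"li":6,"t":82,"uso":1},"qr":85}
After op 10 (replace /f/jrd 34): {"f":{"ep":17,"jrd":34,"li":6,"t":82,"uso":1},"qr":85}
After op 11 (remove /f/ep): {"f":{"jrd":34,"li":6,"t":82,"uso":1},"qr":85}
After op 12 (add /mh 19): {"f":{"jrd":34,"li":6,"t":82,"uso":1},"mh":19,"qr":85}

Answer: {"f":{"jrd":34,"li":6,"t":82,"uso":1},"mh":19,"qr":85}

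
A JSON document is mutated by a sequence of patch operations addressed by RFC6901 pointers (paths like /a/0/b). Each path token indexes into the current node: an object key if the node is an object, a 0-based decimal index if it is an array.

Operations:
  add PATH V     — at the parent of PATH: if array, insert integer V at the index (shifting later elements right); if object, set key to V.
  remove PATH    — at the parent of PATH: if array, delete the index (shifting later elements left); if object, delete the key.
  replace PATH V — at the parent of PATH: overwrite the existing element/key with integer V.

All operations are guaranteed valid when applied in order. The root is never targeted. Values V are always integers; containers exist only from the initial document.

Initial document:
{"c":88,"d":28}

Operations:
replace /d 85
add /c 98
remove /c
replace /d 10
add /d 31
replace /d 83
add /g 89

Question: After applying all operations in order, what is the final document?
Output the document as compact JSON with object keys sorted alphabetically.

Answer: {"d":83,"g":89}

Derivation:
After op 1 (replace /d 85): {"c":88,"d":85}
After op 2 (add /c 98): {"c":98,"d":85}
After op 3 (remove /c): {"d":85}
After op 4 (replace /d 10): {"d":10}
After op 5 (add /d 31): {"d":31}
After op 6 (replace /d 83): {"d":83}
After op 7 (add /g 89): {"d":83,"g":89}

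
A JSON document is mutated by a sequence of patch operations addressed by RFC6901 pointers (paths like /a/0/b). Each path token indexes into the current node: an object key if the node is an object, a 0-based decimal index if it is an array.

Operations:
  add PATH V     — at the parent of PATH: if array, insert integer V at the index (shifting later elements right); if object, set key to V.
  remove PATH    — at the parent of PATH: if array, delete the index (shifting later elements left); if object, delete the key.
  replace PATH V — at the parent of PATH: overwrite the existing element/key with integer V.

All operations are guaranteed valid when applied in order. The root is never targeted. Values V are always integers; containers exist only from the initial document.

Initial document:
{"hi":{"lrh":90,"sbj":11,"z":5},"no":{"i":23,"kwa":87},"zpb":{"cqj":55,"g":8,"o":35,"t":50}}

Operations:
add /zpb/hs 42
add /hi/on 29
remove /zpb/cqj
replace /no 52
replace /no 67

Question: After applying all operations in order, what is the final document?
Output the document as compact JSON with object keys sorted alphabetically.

After op 1 (add /zpb/hs 42): {"hi":{"lrh":90,"sbj":11,"z":5},"no":{"i":23,"kwa":87},"zpb":{"cqj":55,"g":8,"hs":42,"o":35,"t":50}}
After op 2 (add /hi/on 29): {"hi":{"lrh":90,"on":29,"sbj":11,"z":5},"no":{"i":23,"kwa":87},"zpb":{"cqj":55,"g":8,"hs":42,"o":35,"t":50}}
After op 3 (remove /zpb/cqj): {"hi":{"lrh":90,"on":29,"sbj":11,"z":5},"no":{"i":23,"kwa":87},"zpb":{"g":8,"hs":42,"o":35,"t":50}}
After op 4 (replace /no 52): {"hi":{"lrh":90,"on":29,"sbj":11,"z":5},"no":52,"zpb":{"g":8,"hs":42,"o":35,"t":50}}
After op 5 (replace /no 67): {"hi":{"lrh":90,"on":29,"sbj":11,"z":5},"no":67,"zpb":{"g":8,"hs":42,"o":35,"t":50}}

Answer: {"hi":{"lrh":90,"on":29,"sbj":11,"z":5},"no":67,"zpb":{"g":8,"hs":42,"o":35,"t":50}}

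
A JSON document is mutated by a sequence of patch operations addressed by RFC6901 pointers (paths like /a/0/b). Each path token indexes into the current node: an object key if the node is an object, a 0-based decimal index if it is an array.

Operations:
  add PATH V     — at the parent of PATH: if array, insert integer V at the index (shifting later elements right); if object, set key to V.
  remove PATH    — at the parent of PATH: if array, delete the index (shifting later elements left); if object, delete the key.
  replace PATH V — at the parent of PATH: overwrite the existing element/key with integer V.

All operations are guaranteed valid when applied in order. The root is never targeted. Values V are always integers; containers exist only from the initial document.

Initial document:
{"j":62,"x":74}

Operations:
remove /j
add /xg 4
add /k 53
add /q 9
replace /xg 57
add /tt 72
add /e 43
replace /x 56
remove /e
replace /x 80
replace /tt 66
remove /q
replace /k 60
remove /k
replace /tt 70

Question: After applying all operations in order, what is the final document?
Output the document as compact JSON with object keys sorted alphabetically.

Answer: {"tt":70,"x":80,"xg":57}

Derivation:
After op 1 (remove /j): {"x":74}
After op 2 (add /xg 4): {"x":74,"xg":4}
After op 3 (add /k 53): {"k":53,"x":74,"xg":4}
After op 4 (add /q 9): {"k":53,"q":9,"x":74,"xg":4}
After op 5 (replace /xg 57): {"k":53,"q":9,"x":74,"xg":57}
After op 6 (add /tt 72): {"k":53,"q":9,"tt":72,"x":74,"xg":57}
After op 7 (add /e 43): {"e":43,"k":53,"q":9,"tt":72,"x":74,"xg":57}
After op 8 (replace /x 56): {"e":43,"k":53,"q":9,"tt":72,"x":56,"xg":57}
After op 9 (remove /e): {"k":53,"q":9,"tt":72,"x":56,"xg":57}
After op 10 (replace /x 80): {"k":53,"q":9,"tt":72,"x":80,"xg":57}
After op 11 (replace /tt 66): {"k":53,"q":9,"tt":66,"x":80,"xg":57}
After op 12 (remove /q): {"k":53,"tt":66,"x":80,"xg":57}
After op 13 (replace /k 60): {"k":60,"tt":66,"x":80,"xg":57}
After op 14 (remove /k): {"tt":66,"x":80,"xg":57}
After op 15 (replace /tt 70): {"tt":70,"x":80,"xg":57}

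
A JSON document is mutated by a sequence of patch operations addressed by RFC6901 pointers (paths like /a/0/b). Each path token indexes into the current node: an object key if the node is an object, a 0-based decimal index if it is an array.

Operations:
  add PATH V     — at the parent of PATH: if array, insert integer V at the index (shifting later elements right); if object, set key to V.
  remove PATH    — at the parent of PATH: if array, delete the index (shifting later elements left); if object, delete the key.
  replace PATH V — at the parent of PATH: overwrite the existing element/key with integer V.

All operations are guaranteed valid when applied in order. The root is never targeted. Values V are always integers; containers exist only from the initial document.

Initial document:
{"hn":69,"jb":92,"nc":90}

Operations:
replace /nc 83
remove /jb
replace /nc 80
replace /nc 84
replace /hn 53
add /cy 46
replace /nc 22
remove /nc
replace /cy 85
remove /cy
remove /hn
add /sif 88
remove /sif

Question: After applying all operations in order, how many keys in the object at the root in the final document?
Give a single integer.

Answer: 0

Derivation:
After op 1 (replace /nc 83): {"hn":69,"jb":92,"nc":83}
After op 2 (remove /jb): {"hn":69,"nc":83}
After op 3 (replace /nc 80): {"hn":69,"nc":80}
After op 4 (replace /nc 84): {"hn":69,"nc":84}
After op 5 (replace /hn 53): {"hn":53,"nc":84}
After op 6 (add /cy 46): {"cy":46,"hn":53,"nc":84}
After op 7 (replace /nc 22): {"cy":46,"hn":53,"nc":22}
After op 8 (remove /nc): {"cy":46,"hn":53}
After op 9 (replace /cy 85): {"cy":85,"hn":53}
After op 10 (remove /cy): {"hn":53}
After op 11 (remove /hn): {}
After op 12 (add /sif 88): {"sif":88}
After op 13 (remove /sif): {}
Size at the root: 0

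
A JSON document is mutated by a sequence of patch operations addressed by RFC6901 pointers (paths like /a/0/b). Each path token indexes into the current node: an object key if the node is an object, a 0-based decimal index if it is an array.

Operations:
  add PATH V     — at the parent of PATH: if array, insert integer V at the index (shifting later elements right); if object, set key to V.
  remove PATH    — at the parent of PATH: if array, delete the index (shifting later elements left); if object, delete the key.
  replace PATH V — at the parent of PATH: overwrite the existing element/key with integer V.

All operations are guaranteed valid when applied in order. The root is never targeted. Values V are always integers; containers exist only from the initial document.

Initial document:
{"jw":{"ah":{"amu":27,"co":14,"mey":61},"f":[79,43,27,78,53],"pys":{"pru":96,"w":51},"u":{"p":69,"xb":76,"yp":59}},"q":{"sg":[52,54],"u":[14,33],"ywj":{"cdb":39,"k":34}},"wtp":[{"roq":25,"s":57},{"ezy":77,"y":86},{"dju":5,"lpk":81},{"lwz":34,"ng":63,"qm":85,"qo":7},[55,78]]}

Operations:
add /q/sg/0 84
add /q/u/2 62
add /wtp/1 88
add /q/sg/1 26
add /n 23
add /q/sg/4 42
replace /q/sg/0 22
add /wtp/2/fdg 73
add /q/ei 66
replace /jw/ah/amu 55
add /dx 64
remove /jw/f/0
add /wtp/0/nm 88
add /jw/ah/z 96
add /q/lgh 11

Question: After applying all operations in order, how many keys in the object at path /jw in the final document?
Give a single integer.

After op 1 (add /q/sg/0 84): {"jw":{"ah":{"amu":27,"co":14,"mey":61},"f":[79,43,27,78,53],"pys":{"pru":96,"w":51},"u":{"p":69,"xb":76,"yp":59}},"q":{"sg":[84,52,54],"u":[14,33],"ywj":{"cdb":39,"k":34}},"wtp":[{"roq":25,"s":57},{"ezy":77,"y":86},{"dju":5,"lpk":81},{"lwz":34,"ng":63,"qm":85,"qo":7},[55,78]]}
After op 2 (add /q/u/2 62): {"jw":{"ah":{"amu":27,"co":14,"mey":61},"f":[79,43,27,78,53],"pys":{"pru":96,"w":51},"u":{"p":69,"xb":76,"yp":59}},"q":{"sg":[84,52,54],"u":[14,33,62],"ywj":{"cdb":39,"k":34}},"wtp":[{"roq":25,"s":57},{"ezy":77,"y":86},{"dju":5,"lpk":81},{"lwz":34,"ng":63,"qm":85,"qo":7},[55,78]]}
After op 3 (add /wtp/1 88): {"jw":{"ah":{"amu":27,"co":14,"mey":61},"f":[79,43,27,78,53],"pys":{"pru":96,"w":51},"u":{"p":69,"xb":76,"yp":59}},"q":{"sg":[84,52,54],"u":[14,33,62],"ywj":{"cdb":39,"k":34}},"wtp":[{"roq":25,"s":57},88,{"ezy":77,"y":86},{"dju":5,"lpk":81},{"lwz":34,"ng":63,"qm":85,"qo":7},[55,78]]}
After op 4 (add /q/sg/1 26): {"jw":{"ah":{"amu":27,"co":14,"mey":61},"f":[79,43,27,78,53],"pys":{"pru":96,"w":51},"u":{"p":69,"xb":76,"yp":59}},"q":{"sg":[84,26,52,54],"u":[14,33,62],"ywj":{"cdb":39,"k":34}},"wtp":[{"roq":25,"s":57},88,{"ezy":77,"y":86},{"dju":5,"lpk":81},{"lwz":34,"ng":63,"qm":85,"qo":7},[55,78]]}
After op 5 (add /n 23): {"jw":{"ah":{"amu":27,"co":14,"mey":61},"f":[79,43,27,78,53],"pys":{"pru":96,"w":51},"u":{"p":69,"xb":76,"yp":59}},"n":23,"q":{"sg":[84,26,52,54],"u":[14,33,62],"ywj":{"cdb":39,"k":34}},"wtp":[{"roq":25,"s":57},88,{"ezy":77,"y":86},{"dju":5,"lpk":81},{"lwz":34,"ng":63,"qm":85,"qo":7},[55,78]]}
After op 6 (add /q/sg/4 42): {"jw":{"ah":{"amu":27,"co":14,"mey":61},"f":[79,43,27,78,53],"pys":{"pru":96,"w":51},"u":{"p":69,"xb":76,"yp":59}},"n":23,"q":{"sg":[84,26,52,54,42],"u":[14,33,62],"ywj":{"cdb":39,"k":34}},"wtp":[{"roq":25,"s":57},88,{"ezy":77,"y":86},{"dju":5,"lpk":81},{"lwz":34,"ng":63,"qm":85,"qo":7},[55,78]]}
After op 7 (replace /q/sg/0 22): {"jw":{"ah":{"amu":27,"co":14,"mey":61},"f":[79,43,27,78,53],"pys":{"pru":96,"w":51},"u":{"p":69,"xb":76,"yp":59}},"n":23,"q":{"sg":[22,26,52,54,42],"u":[14,33,62],"ywj":{"cdb":39,"k":34}},"wtp":[{"roq":25,"s":57},88,{"ezy":77,"y":86},{"dju":5,"lpk":81},{"lwz":34,"ng":63,"qm":85,"qo":7},[55,78]]}
After op 8 (add /wtp/2/fdg 73): {"jw":{"ah":{"amu":27,"co":14,"mey":61},"f":[79,43,27,78,53],"pys":{"pru":96,"w":51},"u":{"p":69,"xb":76,"yp":59}},"n":23,"q":{"sg":[22,26,52,54,42],"u":[14,33,62],"ywj":{"cdb":39,"k":34}},"wtp":[{"roq":25,"s":57},88,{"ezy":77,"fdg":73,"y":86},{"dju":5,"lpk":81},{"lwz":34,"ng":63,"qm":85,"qo":7},[55,78]]}
After op 9 (add /q/ei 66): {"jw":{"ah":{"amu":27,"co":14,"mey":61},"f":[79,43,27,78,53],"pys":{"pru":96,"w":51},"u":{"p":69,"xb":76,"yp":59}},"n":23,"q":{"ei":66,"sg":[22,26,52,54,42],"u":[14,33,62],"ywj":{"cdb":39,"k":34}},"wtp":[{"roq":25,"s":57},88,{"ezy":77,"fdg":73,"y":86},{"dju":5,"lpk":81},{"lwz":34,"ng":63,"qm":85,"qo":7},[55,78]]}
After op 10 (replace /jw/ah/amu 55): {"jw":{"ah":{"amu":55,"co":14,"mey":61},"f":[79,43,27,78,53],"pys":{"pru":96,"w":51},"u":{"p":69,"xb":76,"yp":59}},"n":23,"q":{"ei":66,"sg":[22,26,52,54,42],"u":[14,33,62],"ywj":{"cdb":39,"k":34}},"wtp":[{"roq":25,"s":57},88,{"ezy":77,"fdg":73,"y":86},{"dju":5,"lpk":81},{"lwz":34,"ng":63,"qm":85,"qo":7},[55,78]]}
After op 11 (add /dx 64): {"dx":64,"jw":{"ah":{"amu":55,"co":14,"mey":61},"f":[79,43,27,78,53],"pys":{"pru":96,"w":51},"u":{"p":69,"xb":76,"yp":59}},"n":23,"q":{"ei":66,"sg":[22,26,52,54,42],"u":[14,33,62],"ywj":{"cdb":39,"k":34}},"wtp":[{"roq":25,"s":57},88,{"ezy":77,"fdg":73,"y":86},{"dju":5,"lpk":81},{"lwz":34,"ng":63,"qm":85,"qo":7},[55,78]]}
After op 12 (remove /jw/f/0): {"dx":64,"jw":{"ah":{"amu":55,"co":14,"mey":61},"f":[43,27,78,53],"pys":{"pru":96,"w":51},"u":{"p":69,"xb":76,"yp":59}},"n":23,"q":{"ei":66,"sg":[22,26,52,54,42],"u":[14,33,62],"ywj":{"cdb":39,"k":34}},"wtp":[{"roq":25,"s":57},88,{"ezy":77,"fdg":73,"y":86},{"dju":5,"lpk":81},{"lwz":34,"ng":63,"qm":85,"qo":7},[55,78]]}
After op 13 (add /wtp/0/nm 88): {"dx":64,"jw":{"ah":{"amu":55,"co":14,"mey":61},"f":[43,27,78,53],"pys":{"pru":96,"w":51},"u":{"p":69,"xb":76,"yp":59}},"n":23,"q":{"ei":66,"sg":[22,26,52,54,42],"u":[14,33,62],"ywj":{"cdb":39,"k":34}},"wtp":[{"nm":88,"roq":25,"s":57},88,{"ezy":77,"fdg":73,"y":86},{"dju":5,"lpk":81},{"lwz":34,"ng":63,"qm":85,"qo":7},[55,78]]}
After op 14 (add /jw/ah/z 96): {"dx":64,"jw":{"ah":{"amu":55,"co":14,"mey":61,"z":96},"f":[43,27,78,53],"pys":{"pru":96,"w":51},"u":{"p":69,"xb":76,"yp":59}},"n":23,"q":{"ei":66,"sg":[22,26,52,54,42],"u":[14,33,62],"ywj":{"cdb":39,"k":34}},"wtp":[{"nm":88,"roq":25,"s":57},88,{"ezy":77,"fdg":73,"y":86},{"dju":5,"lpk":81},{"lwz":34,"ng":63,"qm":85,"qo":7},[55,78]]}
After op 15 (add /q/lgh 11): {"dx":64,"jw":{"ah":{"amu":55,"co":14,"mey":61,"z":96},"f":[43,27,78,53],"pys":{"pru":96,"w":51},"u":{"p":69,"xb":76,"yp":59}},"n":23,"q":{"ei":66,"lgh":11,"sg":[22,26,52,54,42],"u":[14,33,62],"ywj":{"cdb":39,"k":34}},"wtp":[{"nm":88,"roq":25,"s":57},88,{"ezy":77,"fdg":73,"y":86},{"dju":5,"lpk":81},{"lwz":34,"ng":63,"qm":85,"qo":7},[55,78]]}
Size at path /jw: 4

Answer: 4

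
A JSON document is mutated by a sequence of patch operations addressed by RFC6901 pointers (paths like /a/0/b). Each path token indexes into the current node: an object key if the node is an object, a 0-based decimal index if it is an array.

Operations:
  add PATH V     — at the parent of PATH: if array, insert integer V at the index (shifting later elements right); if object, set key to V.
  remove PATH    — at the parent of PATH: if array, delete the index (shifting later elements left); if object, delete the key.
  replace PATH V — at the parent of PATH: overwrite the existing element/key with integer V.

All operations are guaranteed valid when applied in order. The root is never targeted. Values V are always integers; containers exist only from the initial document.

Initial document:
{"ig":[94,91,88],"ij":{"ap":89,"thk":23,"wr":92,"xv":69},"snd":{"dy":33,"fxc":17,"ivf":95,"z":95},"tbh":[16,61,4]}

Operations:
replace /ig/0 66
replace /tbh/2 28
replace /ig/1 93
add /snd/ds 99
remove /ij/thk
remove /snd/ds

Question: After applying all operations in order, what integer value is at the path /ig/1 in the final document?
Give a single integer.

Answer: 93

Derivation:
After op 1 (replace /ig/0 66): {"ig":[66,91,88],"ij":{"ap":89,"thk":23,"wr":92,"xv":69},"snd":{"dy":33,"fxc":17,"ivf":95,"z":95},"tbh":[16,61,4]}
After op 2 (replace /tbh/2 28): {"ig":[66,91,88],"ij":{"ap":89,"thk":23,"wr":92,"xv":69},"snd":{"dy":33,"fxc":17,"ivf":95,"z":95},"tbh":[16,61,28]}
After op 3 (replace /ig/1 93): {"ig":[66,93,88],"ij":{"ap":89,"thk":23,"wr":92,"xv":69},"snd":{"dy":33,"fxc":17,"ivf":95,"z":95},"tbh":[16,61,28]}
After op 4 (add /snd/ds 99): {"ig":[66,93,88],"ij":{"ap":89,"thk":23,"wr":92,"xv":69},"snd":{"ds":99,"dy":33,"fxc":17,"ivf":95,"z":95},"tbh":[16,61,28]}
After op 5 (remove /ij/thk): {"ig":[66,93,88],"ij":{"ap":89,"wr":92,"xv":69},"snd":{"ds":99,"dy":33,"fxc":17,"ivf":95,"z":95},"tbh":[16,61,28]}
After op 6 (remove /snd/ds): {"ig":[66,93,88],"ij":{"ap":89,"wr":92,"xv":69},"snd":{"dy":33,"fxc":17,"ivf":95,"z":95},"tbh":[16,61,28]}
Value at /ig/1: 93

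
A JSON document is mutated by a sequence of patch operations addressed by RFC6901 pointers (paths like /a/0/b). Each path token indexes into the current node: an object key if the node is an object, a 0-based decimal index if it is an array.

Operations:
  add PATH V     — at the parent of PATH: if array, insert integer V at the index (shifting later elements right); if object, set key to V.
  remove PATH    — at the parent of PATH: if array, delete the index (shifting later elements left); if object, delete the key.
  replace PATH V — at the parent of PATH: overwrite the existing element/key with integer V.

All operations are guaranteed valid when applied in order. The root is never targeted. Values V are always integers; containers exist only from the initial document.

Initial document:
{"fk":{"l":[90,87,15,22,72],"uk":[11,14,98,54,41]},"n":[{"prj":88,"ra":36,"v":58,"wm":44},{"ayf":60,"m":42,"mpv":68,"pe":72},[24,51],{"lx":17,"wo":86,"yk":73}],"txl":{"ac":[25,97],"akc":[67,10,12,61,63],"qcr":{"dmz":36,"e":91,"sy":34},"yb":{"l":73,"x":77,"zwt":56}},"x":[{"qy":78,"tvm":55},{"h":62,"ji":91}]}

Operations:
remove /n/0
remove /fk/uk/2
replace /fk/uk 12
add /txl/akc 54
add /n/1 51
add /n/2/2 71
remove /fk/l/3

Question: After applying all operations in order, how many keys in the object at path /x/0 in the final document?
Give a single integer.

Answer: 2

Derivation:
After op 1 (remove /n/0): {"fk":{"l":[90,87,15,22,72],"uk":[11,14,98,54,41]},"n":[{"ayf":60,"m":42,"mpv":68,"pe":72},[24,51],{"lx":17,"wo":86,"yk":73}],"txl":{"ac":[25,97],"akc":[67,10,12,61,63],"qcr":{"dmz":36,"e":91,"sy":34},"yb":{"l":73,"x":77,"zwt":56}},"x":[{"qy":78,"tvm":55},{"h":62,"ji":91}]}
After op 2 (remove /fk/uk/2): {"fk":{"l":[90,87,15,22,72],"uk":[11,14,54,41]},"n":[{"ayf":60,"m":42,"mpv":68,"pe":72},[24,51],{"lx":17,"wo":86,"yk":73}],"txl":{"ac":[25,97],"akc":[67,10,12,61,63],"qcr":{"dmz":36,"e":91,"sy":34},"yb":{"l":73,"x":77,"zwt":56}},"x":[{"qy":78,"tvm":55},{"h":62,"ji":91}]}
After op 3 (replace /fk/uk 12): {"fk":{"l":[90,87,15,22,72],"uk":12},"n":[{"ayf":60,"m":42,"mpv":68,"pe":72},[24,51],{"lx":17,"wo":86,"yk":73}],"txl":{"ac":[25,97],"akc":[67,10,12,61,63],"qcr":{"dmz":36,"e":91,"sy":34},"yb":{"l":73,"x":77,"zwt":56}},"x":[{"qy":78,"tvm":55},{"h":62,"ji":91}]}
After op 4 (add /txl/akc 54): {"fk":{"l":[90,87,15,22,72],"uk":12},"n":[{"ayf":60,"m":42,"mpv":68,"pe":72},[24,51],{"lx":17,"wo":86,"yk":73}],"txl":{"ac":[25,97],"akc":54,"qcr":{"dmz":36,"e":91,"sy":34},"yb":{"l":73,"x":77,"zwt":56}},"x":[{"qy":78,"tvm":55},{"h":62,"ji":91}]}
After op 5 (add /n/1 51): {"fk":{"l":[90,87,15,22,72],"uk":12},"n":[{"ayf":60,"m":42,"mpv":68,"pe":72},51,[24,51],{"lx":17,"wo":86,"yk":73}],"txl":{"ac":[25,97],"akc":54,"qcr":{"dmz":36,"e":91,"sy":34},"yb":{"l":73,"x":77,"zwt":56}},"x":[{"qy":78,"tvm":55},{"h":62,"ji":91}]}
After op 6 (add /n/2/2 71): {"fk":{"l":[90,87,15,22,72],"uk":12},"n":[{"ayf":60,"m":42,"mpv":68,"pe":72},51,[24,51,71],{"lx":17,"wo":86,"yk":73}],"txl":{"ac":[25,97],"akc":54,"qcr":{"dmz":36,"e":91,"sy":34},"yb":{"l":73,"x":77,"zwt":56}},"x":[{"qy":78,"tvm":55},{"h":62,"ji":91}]}
After op 7 (remove /fk/l/3): {"fk":{"l":[90,87,15,72],"uk":12},"n":[{"ayf":60,"m":42,"mpv":68,"pe":72},51,[24,51,71],{"lx":17,"wo":86,"yk":73}],"txl":{"ac":[25,97],"akc":54,"qcr":{"dmz":36,"e":91,"sy":34},"yb":{"l":73,"x":77,"zwt":56}},"x":[{"qy":78,"tvm":55},{"h":62,"ji":91}]}
Size at path /x/0: 2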